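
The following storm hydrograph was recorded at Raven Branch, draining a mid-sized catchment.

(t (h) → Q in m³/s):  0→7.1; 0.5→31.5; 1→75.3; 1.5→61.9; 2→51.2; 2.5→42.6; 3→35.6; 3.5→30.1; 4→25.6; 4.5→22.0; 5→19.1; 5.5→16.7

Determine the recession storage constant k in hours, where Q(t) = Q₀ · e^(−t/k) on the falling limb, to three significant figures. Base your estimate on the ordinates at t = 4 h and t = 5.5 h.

On the falling limb, Q drops from 25.6 to 16.7 m³/s between t = 4 h and t = 5.5 h (Δt = 1.5 h).
k = −Δt / ln(Q₂/Q₁) = −1.5 / ln(16.7/25.6) = 3.51 h.

k ≈ 3.51 h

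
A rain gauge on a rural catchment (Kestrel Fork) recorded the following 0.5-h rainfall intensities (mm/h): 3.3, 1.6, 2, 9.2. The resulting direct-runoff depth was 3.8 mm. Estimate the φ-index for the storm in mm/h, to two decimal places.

φ ≈ 2.45 mm/h

Only the 2 blocks with intensity above φ contribute runoff: 3.3, 9.2 mm/h.
Σ(I−φ)·Δt = d  ⇒  (3.3+9.2 − 2φ)·0.5 = 3.8
φ = (12.50 − 3.8/0.5) / 2 = 2.45 mm/h.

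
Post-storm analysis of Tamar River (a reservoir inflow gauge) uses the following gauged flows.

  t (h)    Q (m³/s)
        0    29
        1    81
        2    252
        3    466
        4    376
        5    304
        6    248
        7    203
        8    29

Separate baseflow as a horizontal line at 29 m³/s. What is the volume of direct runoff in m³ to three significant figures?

Direct-runoff ordinates (Q − Q_b): 0.0, 52.0, 223.0, 437.0, 347.0, 275.0, 219.0, 174.0, 0.0 m³/s.
ΣQ_DR = 1727 m³/s.
With Δt = 1 h = 3600 s, V = ΣQ_DR · Δt = 1727 × 3600 = 6.22 × 10^6 m³.

V ≈ 6.22 × 10^6 m³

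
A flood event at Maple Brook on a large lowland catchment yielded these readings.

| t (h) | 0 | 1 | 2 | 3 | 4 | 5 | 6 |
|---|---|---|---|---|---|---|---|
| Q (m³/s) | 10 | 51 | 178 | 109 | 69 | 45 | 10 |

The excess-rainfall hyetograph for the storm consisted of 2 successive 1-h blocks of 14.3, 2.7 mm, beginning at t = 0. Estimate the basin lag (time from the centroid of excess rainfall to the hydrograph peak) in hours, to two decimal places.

Centroid of excess rainfall: t_c = Σ P_i·t̄_i / ΣP_i = 0.6588 h (block centres at 0.5, 1.5 h).
Hydrograph peak occurs at t = 2 h, so basin lag t_L = 2 − 0.6588 = 1.34 h.

t_L ≈ 1.34 h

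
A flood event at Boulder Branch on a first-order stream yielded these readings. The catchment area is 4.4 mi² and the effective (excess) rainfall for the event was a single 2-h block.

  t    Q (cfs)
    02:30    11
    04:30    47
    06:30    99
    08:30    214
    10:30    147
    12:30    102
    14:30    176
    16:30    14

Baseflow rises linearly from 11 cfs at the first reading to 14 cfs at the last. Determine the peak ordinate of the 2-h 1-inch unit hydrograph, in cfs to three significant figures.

U_p ≈ 403 cfs

Direct runoff: 0.00, 35.57, 87.14, 201.71, 134.29, 88.86, 162.43, 0.00 cfs; ΣQ_DR = 710.0 cfs, peak = 201.71 cfs.
Runoff depth d = ΣQ_DR·Δt / A = 710.0 × 7200 / (4.4 mi²) = 0.5001 in.
The 1-inch UH is the DRH scaled by (1 in)/d, so U_p = 201.71 × 1/0.5001 = 403 cfs.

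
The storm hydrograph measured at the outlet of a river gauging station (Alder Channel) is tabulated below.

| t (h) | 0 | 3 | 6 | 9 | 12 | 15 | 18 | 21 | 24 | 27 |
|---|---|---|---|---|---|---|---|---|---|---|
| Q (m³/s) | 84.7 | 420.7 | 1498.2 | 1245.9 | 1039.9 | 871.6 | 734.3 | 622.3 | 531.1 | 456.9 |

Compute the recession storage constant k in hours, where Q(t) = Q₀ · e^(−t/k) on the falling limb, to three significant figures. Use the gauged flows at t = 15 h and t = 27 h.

On the falling limb, Q drops from 871.6 to 456.9 m³/s between t = 15 h and t = 27 h (Δt = 12 h).
k = −Δt / ln(Q₂/Q₁) = −12 / ln(456.9/871.6) = 18.6 h.

k ≈ 18.6 h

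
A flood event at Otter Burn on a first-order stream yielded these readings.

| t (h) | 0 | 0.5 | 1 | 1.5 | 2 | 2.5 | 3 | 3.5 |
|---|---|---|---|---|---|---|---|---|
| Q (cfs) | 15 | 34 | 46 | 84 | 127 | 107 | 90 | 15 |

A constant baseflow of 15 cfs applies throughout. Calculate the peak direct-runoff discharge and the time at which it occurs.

Q_p = 112.0 cfs at t = 2 h

Subtracting baseflow gives direct-runoff ordinates: 0.0, 19.0, 31.0, 69.0, 112.0, 92.0, 75.0, 0.0 cfs.
The maximum is 112.0 cfs, occurring at the reading for t = 2 h.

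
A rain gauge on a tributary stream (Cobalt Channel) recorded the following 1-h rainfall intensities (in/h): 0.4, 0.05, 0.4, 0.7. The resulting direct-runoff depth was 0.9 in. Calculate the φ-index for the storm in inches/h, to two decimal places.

φ ≈ 0.20 in/h

Only the 3 blocks with intensity above φ contribute runoff: 0.4, 0.4, 0.7 in/h.
Σ(I−φ)·Δt = d  ⇒  (0.4+0.4+0.7 − 3φ)·1 = 0.9
φ = (1.500 − 0.9/1) / 3 = 0.20 in/h.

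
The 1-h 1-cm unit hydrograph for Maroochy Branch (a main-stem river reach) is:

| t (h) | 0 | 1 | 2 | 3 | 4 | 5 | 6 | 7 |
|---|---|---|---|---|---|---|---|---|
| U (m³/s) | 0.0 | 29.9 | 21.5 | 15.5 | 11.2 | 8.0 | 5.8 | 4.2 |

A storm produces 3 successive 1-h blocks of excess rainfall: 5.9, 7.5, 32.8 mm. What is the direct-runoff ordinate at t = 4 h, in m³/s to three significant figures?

Q ≈ 88.8 m³/s

By discrete convolution, Q_j = Σ (P_i / 10 mm) · U_{j−i}.
At t = 4 h (j=4): Q = (5.9/10)·11.2 + (7.5/10)·15.5 + (32.8/10)·21.5 = 88.8 m³/s.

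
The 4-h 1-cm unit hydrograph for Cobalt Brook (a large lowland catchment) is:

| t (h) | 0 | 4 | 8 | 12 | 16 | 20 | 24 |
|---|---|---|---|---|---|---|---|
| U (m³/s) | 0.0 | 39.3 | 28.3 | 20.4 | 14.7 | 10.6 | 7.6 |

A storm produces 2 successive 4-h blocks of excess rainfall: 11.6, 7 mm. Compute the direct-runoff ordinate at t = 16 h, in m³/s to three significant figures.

Q ≈ 31.3 m³/s

By discrete convolution, Q_j = Σ (P_i / 10 mm) · U_{j−i}.
At t = 16 h (j=4): Q = (11.6/10)·14.7 + (7/10)·20.4 = 31.3 m³/s.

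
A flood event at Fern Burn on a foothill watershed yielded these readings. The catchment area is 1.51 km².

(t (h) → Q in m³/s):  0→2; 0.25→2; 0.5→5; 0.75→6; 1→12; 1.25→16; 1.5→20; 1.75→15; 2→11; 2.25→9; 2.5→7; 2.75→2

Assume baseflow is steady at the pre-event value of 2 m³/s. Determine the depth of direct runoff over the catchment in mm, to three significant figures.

d ≈ 49.5 mm

Direct runoff: 0.0, 0.0, 3.0, 4.0, 10.0, 14.0, 18.0, 13.0, 9.0, 7.0, 5.0, 0.0 m³/s; ΣQ_DR = 83.00 m³/s.
V = ΣQ_DR · Δt = 83.00 × 900 s = 74700 m³.
Over A = 1.51 km², depth = V / A = 49.5 mm.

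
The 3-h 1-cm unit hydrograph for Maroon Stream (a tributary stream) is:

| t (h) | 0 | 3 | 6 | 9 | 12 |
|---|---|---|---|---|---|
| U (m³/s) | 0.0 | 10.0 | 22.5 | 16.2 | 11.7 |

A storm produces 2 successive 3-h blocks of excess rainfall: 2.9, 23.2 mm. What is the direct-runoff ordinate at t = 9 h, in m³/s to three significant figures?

By discrete convolution, Q_j = Σ (P_i / 10 mm) · U_{j−i}.
At t = 9 h (j=3): Q = (2.9/10)·16.2 + (23.2/10)·22.5 = 56.9 m³/s.

Q ≈ 56.9 m³/s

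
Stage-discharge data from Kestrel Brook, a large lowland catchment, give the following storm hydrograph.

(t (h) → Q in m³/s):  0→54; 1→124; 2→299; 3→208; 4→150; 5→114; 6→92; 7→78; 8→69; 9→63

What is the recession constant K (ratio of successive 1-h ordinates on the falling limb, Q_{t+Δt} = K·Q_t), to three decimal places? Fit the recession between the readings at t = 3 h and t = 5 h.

K ≈ 0.740

Using the recession-limb readings at t = 3 h and t = 5 h: Q falls from 208 to 114 m³/s over 2 intervals.
K = (Q₂/Q₁)^(1/2) = (114/208)^(1/2) = 0.740.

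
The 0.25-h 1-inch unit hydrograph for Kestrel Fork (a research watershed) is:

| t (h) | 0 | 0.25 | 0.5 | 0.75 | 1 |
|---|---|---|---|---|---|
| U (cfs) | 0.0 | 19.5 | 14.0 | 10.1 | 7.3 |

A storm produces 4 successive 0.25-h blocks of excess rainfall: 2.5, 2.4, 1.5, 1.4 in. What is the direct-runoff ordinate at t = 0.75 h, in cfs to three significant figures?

By discrete convolution, Q_j = Σ (P_i / 1 in) · U_{j−i}.
At t = 0.75 h (j=3): Q = (2.5/1)·10.1 + (2.4/1)·14.0 + (1.5/1)·19.5 + (1.4/1)·0.0 = 88.1 cfs.

Q ≈ 88.1 cfs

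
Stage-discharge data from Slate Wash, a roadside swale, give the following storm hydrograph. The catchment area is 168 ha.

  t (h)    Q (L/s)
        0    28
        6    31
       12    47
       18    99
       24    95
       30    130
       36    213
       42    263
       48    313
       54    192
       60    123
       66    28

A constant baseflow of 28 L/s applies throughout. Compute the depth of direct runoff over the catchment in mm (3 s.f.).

d ≈ 15.8 mm

Direct runoff: 0.0, 3.0, 19.0, 71.0, 67.0, 102.0, 185.0, 235.0, 285.0, 164.0, 95.0, 0.0 L/s; ΣQ_DR = 1226 L/s.
V = ΣQ_DR · Δt = 1226 × 21600 s = 2.648 × 10^7 L.
Over A = 168 ha, depth = V / A = 15.8 mm.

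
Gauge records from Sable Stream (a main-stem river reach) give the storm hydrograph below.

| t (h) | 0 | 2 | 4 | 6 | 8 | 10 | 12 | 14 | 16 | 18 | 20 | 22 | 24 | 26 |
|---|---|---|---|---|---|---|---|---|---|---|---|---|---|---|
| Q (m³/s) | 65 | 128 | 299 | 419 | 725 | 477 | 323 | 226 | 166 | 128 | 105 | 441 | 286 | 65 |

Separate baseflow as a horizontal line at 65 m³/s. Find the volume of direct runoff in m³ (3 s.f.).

V ≈ 2.12 × 10^7 m³

Direct-runoff ordinates (Q − Q_b): 0.0, 63.0, 234.0, 354.0, 660.0, 412.0, 258.0, 161.0, 101.0, 63.0, 40.0, 376.0, 221.0, 0.0 m³/s.
ΣQ_DR = 2943 m³/s.
With Δt = 2 h = 7200 s, V = ΣQ_DR · Δt = 2943 × 7200 = 2.12 × 10^7 m³.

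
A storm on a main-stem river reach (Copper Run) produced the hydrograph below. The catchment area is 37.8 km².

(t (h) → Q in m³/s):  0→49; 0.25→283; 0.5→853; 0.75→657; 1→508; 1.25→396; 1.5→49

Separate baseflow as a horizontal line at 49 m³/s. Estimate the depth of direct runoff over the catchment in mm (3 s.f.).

d ≈ 58.4 mm

Direct runoff: 0.0, 234.0, 804.0, 608.0, 459.0, 347.0, 0.0 m³/s; ΣQ_DR = 2452 m³/s.
V = ΣQ_DR · Δt = 2452 × 900 s = 2.207 × 10^6 m³.
Over A = 37.8 km², depth = V / A = 58.4 mm.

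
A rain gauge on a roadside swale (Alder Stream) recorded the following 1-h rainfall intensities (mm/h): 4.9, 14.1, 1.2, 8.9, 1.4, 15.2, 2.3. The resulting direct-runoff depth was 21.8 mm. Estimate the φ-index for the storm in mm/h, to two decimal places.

Only the 3 blocks with intensity above φ contribute runoff: 14.1, 8.9, 15.2 mm/h.
Σ(I−φ)·Δt = d  ⇒  (14.1+8.9+15.2 − 3φ)·1 = 21.8
φ = (38.20 − 21.8/1) / 3 = 5.47 mm/h.

φ ≈ 5.47 mm/h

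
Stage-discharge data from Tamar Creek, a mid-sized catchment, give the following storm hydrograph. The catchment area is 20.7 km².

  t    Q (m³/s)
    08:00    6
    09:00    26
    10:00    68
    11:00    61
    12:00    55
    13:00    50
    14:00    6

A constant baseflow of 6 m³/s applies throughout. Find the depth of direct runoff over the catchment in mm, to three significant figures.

Direct runoff: 0.0, 20.0, 62.0, 55.0, 49.0, 44.0, 0.0 m³/s; ΣQ_DR = 230.0 m³/s.
V = ΣQ_DR · Δt = 230.0 × 3600 s = 8.280 × 10^5 m³.
Over A = 20.7 km², depth = V / A = 40.0 mm.

d ≈ 40.0 mm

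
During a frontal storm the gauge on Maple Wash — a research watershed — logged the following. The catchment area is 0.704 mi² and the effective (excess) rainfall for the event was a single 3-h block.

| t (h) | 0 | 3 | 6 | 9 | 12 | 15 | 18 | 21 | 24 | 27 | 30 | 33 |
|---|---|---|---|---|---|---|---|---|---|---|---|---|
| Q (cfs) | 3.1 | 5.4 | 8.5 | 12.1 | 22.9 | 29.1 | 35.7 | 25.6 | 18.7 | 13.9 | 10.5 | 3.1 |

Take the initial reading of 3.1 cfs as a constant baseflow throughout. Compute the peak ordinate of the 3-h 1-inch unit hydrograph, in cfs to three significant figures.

U_p ≈ 32.6 cfs

Direct runoff: 0.0, 2.3, 5.4, 9.0, 19.8, 26.0, 32.6, 22.5, 15.6, 10.8, 7.4, 0.0 cfs; ΣQ_DR = 151.4 cfs, peak = 32.6 cfs.
Runoff depth d = ΣQ_DR·Δt / A = 151.4 × 10800 / (0.704 mi²) = 0.9997 in.
The 1-inch UH is the DRH scaled by (1 in)/d, so U_p = 32.6 × 1/0.9997 = 32.6 cfs.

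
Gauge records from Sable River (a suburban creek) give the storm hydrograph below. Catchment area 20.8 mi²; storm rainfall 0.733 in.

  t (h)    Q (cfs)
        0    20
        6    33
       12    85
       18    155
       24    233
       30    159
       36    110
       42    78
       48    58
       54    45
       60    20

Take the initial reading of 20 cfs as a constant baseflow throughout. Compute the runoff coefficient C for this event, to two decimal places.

ΣQ_DR = 776.0 cfs; V = ΣQ_DR·Δt = 1.676 × 10^7 ft³.
Runoff depth d = V / A = 0.3469 in.
C = d / P = 0.3469 / 0.733 = 0.47.

C ≈ 0.47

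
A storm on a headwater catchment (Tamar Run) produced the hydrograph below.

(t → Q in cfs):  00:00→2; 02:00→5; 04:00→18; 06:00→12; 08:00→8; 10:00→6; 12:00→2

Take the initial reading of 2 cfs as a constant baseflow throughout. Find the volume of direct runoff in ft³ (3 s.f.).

V ≈ 2.81 × 10^5 ft³

Direct-runoff ordinates (Q − Q_b): 0.0, 3.0, 16.0, 10.0, 6.0, 4.0, 0.0 cfs.
ΣQ_DR = 39.00 cfs.
With Δt = 2 h = 7200 s, V = ΣQ_DR · Δt = 39.00 × 7200 = 2.81 × 10^5 ft³.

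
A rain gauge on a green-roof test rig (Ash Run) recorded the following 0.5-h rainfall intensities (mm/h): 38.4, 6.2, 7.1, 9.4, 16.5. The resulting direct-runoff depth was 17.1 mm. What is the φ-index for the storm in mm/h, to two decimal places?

Only the 2 blocks with intensity above φ contribute runoff: 38.4, 16.5 mm/h.
Σ(I−φ)·Δt = d  ⇒  (38.4+16.5 − 2φ)·0.5 = 17.1
φ = (54.90 − 17.1/0.5) / 2 = 10.35 mm/h.

φ ≈ 10.35 mm/h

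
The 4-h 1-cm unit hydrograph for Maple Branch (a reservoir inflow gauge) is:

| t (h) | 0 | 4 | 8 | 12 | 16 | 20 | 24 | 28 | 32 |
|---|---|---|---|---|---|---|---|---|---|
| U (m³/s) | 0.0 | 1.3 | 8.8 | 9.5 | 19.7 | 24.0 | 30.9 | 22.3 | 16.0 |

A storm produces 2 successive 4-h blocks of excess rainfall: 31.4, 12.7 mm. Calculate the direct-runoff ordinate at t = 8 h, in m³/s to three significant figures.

By discrete convolution, Q_j = Σ (P_i / 10 mm) · U_{j−i}.
At t = 8 h (j=2): Q = (31.4/10)·8.8 + (12.7/10)·1.3 = 29.3 m³/s.

Q ≈ 29.3 m³/s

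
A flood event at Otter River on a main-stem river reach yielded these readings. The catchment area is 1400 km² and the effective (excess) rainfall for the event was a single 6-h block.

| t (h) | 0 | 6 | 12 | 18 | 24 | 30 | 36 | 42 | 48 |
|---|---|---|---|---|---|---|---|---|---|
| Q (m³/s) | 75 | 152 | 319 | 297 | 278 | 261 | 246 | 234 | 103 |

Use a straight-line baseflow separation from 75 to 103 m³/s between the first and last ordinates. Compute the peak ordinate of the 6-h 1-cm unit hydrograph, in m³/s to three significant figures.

U_p ≈ 132 m³/s

Direct runoff: 0.00, 73.50, 237.00, 211.50, 189.00, 168.50, 150.00, 134.50, 0.00 m³/s; ΣQ_DR = 1164 m³/s, peak = 237.00 m³/s.
Runoff depth d = ΣQ_DR·Δt / A = 1164 × 21600 / (1400 km²) = 17.96 mm.
The 1-cm UH is the DRH scaled by (10 mm)/d, so U_p = 237.00 × 10/17.96 = 132 m³/s.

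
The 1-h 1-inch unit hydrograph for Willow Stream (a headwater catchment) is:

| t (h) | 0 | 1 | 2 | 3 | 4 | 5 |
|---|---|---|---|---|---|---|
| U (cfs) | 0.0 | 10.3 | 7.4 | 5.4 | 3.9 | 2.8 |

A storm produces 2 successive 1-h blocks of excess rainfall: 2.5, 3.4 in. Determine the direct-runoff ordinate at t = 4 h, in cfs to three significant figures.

Q ≈ 28.1 cfs

By discrete convolution, Q_j = Σ (P_i / 1 in) · U_{j−i}.
At t = 4 h (j=4): Q = (2.5/1)·3.9 + (3.4/1)·5.4 = 28.1 cfs.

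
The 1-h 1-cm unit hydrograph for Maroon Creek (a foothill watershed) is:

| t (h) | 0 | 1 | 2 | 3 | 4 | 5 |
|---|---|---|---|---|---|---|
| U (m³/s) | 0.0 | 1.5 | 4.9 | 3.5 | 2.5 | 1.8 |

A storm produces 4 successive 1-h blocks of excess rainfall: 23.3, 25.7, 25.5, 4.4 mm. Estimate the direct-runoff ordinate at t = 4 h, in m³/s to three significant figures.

By discrete convolution, Q_j = Σ (P_i / 10 mm) · U_{j−i}.
At t = 4 h (j=4): Q = (23.3/10)·2.5 + (25.7/10)·3.5 + (25.5/10)·4.9 + (4.4/10)·1.5 = 28.0 m³/s.

Q ≈ 28.0 m³/s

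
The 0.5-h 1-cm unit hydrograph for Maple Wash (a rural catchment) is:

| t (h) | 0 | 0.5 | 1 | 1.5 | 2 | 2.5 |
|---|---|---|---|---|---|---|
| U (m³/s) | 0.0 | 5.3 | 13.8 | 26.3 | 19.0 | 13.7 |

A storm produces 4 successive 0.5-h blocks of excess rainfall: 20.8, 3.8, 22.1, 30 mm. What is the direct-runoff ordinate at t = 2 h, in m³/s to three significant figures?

By discrete convolution, Q_j = Σ (P_i / 10 mm) · U_{j−i}.
At t = 2 h (j=4): Q = (20.8/10)·19.0 + (3.8/10)·26.3 + (22.1/10)·13.8 + (30/10)·5.3 = 95.9 m³/s.

Q ≈ 95.9 m³/s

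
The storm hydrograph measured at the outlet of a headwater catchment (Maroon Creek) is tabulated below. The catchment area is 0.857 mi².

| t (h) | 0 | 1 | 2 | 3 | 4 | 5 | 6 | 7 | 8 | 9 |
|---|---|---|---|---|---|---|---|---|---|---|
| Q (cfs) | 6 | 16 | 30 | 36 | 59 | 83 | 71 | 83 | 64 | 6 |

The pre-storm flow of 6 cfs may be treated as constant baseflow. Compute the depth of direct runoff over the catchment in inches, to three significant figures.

Direct runoff: 0.0, 10.0, 24.0, 30.0, 53.0, 77.0, 65.0, 77.0, 58.0, 0.0 cfs; ΣQ_DR = 394.0 cfs.
V = ΣQ_DR · Δt = 394.0 × 3600 s = 1.418 × 10^6 ft³.
Over A = 0.857 mi², depth = V / A = 0.712 in.

d ≈ 0.712 in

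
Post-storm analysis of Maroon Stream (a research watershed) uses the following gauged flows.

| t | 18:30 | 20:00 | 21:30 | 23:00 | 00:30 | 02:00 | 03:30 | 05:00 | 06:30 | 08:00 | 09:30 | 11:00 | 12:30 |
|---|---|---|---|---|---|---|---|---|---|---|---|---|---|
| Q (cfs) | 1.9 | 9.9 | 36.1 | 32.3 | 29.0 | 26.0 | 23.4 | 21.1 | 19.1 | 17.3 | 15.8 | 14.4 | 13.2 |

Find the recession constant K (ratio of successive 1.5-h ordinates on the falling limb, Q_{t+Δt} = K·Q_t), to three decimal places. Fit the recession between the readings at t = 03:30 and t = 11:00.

Using the recession-limb readings at t = 03:30 and t = 11:00: Q falls from 23.4 to 14.4 cfs over 5 intervals.
K = (Q₂/Q₁)^(1/5) = (14.4/23.4)^(1/5) = 0.907.

K ≈ 0.907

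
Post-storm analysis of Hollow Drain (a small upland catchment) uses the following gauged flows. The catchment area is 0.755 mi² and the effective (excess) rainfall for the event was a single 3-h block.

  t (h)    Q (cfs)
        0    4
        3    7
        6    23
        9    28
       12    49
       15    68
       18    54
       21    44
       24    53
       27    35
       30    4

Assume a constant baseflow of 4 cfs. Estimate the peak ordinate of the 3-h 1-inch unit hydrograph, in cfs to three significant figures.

U_p ≈ 32.0 cfs

Direct runoff: 0.0, 3.0, 19.0, 24.0, 45.0, 64.0, 50.0, 40.0, 49.0, 31.0, 0.0 cfs; ΣQ_DR = 325.0 cfs, peak = 64.0 cfs.
Runoff depth d = ΣQ_DR·Δt / A = 325.0 × 10800 / (0.755 mi²) = 2.001 in.
The 1-inch UH is the DRH scaled by (1 in)/d, so U_p = 64.0 × 1/2.001 = 32.0 cfs.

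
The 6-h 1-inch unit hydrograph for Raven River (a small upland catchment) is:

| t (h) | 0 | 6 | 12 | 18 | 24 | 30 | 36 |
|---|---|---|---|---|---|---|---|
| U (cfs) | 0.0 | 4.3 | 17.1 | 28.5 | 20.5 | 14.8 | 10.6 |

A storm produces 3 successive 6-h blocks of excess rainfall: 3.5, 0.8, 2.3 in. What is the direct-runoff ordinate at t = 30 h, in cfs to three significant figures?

By discrete convolution, Q_j = Σ (P_i / 1 in) · U_{j−i}.
At t = 30 h (j=5): Q = (3.5/1)·14.8 + (0.8/1)·20.5 + (2.3/1)·28.5 = 134 cfs.

Q ≈ 134 cfs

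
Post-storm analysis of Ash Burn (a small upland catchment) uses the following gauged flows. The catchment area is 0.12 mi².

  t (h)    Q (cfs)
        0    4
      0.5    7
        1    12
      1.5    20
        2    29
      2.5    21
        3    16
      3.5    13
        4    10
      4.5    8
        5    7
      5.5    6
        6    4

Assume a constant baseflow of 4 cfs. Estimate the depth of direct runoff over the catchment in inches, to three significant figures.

Direct runoff: 0.0, 3.0, 8.0, 16.0, 25.0, 17.0, 12.0, 9.0, 6.0, 4.0, 3.0, 2.0, 0.0 cfs; ΣQ_DR = 105.0 cfs.
V = ΣQ_DR · Δt = 105.0 × 1800 s = 1.890 × 10^5 ft³.
Over A = 0.12 mi², depth = V / A = 0.678 in.

d ≈ 0.678 in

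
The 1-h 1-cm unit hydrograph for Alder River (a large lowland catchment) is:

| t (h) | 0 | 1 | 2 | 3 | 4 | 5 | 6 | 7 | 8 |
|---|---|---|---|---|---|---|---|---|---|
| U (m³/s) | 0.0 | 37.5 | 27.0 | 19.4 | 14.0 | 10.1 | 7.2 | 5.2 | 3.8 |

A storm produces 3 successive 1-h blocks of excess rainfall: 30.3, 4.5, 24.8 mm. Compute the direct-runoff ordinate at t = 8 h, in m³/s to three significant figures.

Q ≈ 31.7 m³/s

By discrete convolution, Q_j = Σ (P_i / 10 mm) · U_{j−i}.
At t = 8 h (j=8): Q = (30.3/10)·3.8 + (4.5/10)·5.2 + (24.8/10)·7.2 = 31.7 m³/s.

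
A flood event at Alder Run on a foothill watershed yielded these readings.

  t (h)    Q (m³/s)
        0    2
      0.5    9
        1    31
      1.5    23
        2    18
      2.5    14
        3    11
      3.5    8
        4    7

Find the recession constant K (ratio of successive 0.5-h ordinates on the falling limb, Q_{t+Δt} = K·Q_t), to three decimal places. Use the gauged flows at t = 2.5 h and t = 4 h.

Using the recession-limb readings at t = 2.5 h and t = 4 h: Q falls from 14 to 7 m³/s over 3 intervals.
K = (Q₂/Q₁)^(1/3) = (7/14)^(1/3) = 0.794.

K ≈ 0.794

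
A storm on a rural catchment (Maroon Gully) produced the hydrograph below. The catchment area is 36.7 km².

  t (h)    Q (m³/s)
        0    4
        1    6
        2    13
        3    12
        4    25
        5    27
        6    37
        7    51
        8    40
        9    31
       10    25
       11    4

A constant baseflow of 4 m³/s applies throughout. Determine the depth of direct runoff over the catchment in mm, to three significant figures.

Direct runoff: 0.0, 2.0, 9.0, 8.0, 21.0, 23.0, 33.0, 47.0, 36.0, 27.0, 21.0, 0.0 m³/s; ΣQ_DR = 227.0 m³/s.
V = ΣQ_DR · Δt = 227.0 × 3600 s = 8.172 × 10^5 m³.
Over A = 36.7 km², depth = V / A = 22.3 mm.

d ≈ 22.3 mm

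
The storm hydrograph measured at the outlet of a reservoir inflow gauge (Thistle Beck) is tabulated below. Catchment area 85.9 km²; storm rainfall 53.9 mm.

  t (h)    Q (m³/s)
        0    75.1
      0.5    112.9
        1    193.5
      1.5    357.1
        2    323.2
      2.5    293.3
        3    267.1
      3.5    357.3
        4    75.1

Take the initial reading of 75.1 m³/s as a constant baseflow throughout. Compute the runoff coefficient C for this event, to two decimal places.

C ≈ 0.54

ΣQ_DR = 1379 m³/s; V = ΣQ_DR·Δt = 2.482 × 10^6 m³.
Runoff depth d = V / A = 28.89 mm.
C = d / P = 28.89 / 53.9 = 0.54.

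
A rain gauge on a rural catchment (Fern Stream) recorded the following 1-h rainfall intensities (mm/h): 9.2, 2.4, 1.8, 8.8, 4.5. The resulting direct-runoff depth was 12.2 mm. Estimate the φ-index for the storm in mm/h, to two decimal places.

Only the 3 blocks with intensity above φ contribute runoff: 9.2, 8.8, 4.5 mm/h.
Σ(I−φ)·Δt = d  ⇒  (9.2+8.8+4.5 − 3φ)·1 = 12.2
φ = (22.50 − 12.2/1) / 3 = 3.43 mm/h.

φ ≈ 3.43 mm/h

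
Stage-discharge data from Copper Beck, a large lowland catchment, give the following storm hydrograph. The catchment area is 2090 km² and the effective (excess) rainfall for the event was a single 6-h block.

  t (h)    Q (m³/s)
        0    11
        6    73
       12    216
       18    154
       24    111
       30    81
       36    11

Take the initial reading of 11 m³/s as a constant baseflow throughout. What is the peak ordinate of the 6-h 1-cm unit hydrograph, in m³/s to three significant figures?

U_p ≈ 342 m³/s

Direct runoff: 0.0, 62.0, 205.0, 143.0, 100.0, 70.0, 0.0 m³/s; ΣQ_DR = 580.0 m³/s, peak = 205.0 m³/s.
Runoff depth d = ΣQ_DR·Δt / A = 580.0 × 21600 / (2090 km²) = 5.994 mm.
The 1-cm UH is the DRH scaled by (10 mm)/d, so U_p = 205.0 × 10/5.994 = 342 m³/s.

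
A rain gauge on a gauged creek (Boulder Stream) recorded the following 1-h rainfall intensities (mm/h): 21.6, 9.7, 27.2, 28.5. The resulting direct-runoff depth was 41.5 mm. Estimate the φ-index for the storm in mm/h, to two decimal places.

φ ≈ 11.93 mm/h

Only the 3 blocks with intensity above φ contribute runoff: 21.6, 27.2, 28.5 mm/h.
Σ(I−φ)·Δt = d  ⇒  (21.6+27.2+28.5 − 3φ)·1 = 41.5
φ = (77.30 − 41.5/1) / 3 = 11.93 mm/h.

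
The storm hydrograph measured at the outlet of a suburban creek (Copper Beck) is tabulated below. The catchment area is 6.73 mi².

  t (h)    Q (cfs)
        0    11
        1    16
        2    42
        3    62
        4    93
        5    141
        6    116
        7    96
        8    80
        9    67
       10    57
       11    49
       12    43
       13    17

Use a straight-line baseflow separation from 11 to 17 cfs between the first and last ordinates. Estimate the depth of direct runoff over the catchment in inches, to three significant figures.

d ≈ 0.160 in

Direct runoff: 0.00, 4.54, 30.08, 49.62, 80.15, 127.69, 102.23, 81.77, 65.31, 51.85, 41.38, 32.92, 26.46, 0.00 cfs; ΣQ_DR = 694.0 cfs.
V = ΣQ_DR · Δt = 694.0 × 3600 s = 2.498 × 10^6 ft³.
Over A = 6.73 mi², depth = V / A = 0.160 in.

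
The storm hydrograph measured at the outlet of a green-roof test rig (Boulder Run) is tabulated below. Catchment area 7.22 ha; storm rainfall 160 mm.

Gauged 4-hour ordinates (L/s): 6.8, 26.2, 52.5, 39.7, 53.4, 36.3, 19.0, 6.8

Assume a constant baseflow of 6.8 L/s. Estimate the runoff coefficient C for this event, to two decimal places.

C ≈ 0.23

ΣQ_DR = 186.3 L/s; V = ΣQ_DR·Δt = 2.683 × 10^6 L.
Runoff depth d = V / A = 37.16 mm.
C = d / P = 37.16 / 160 = 0.23.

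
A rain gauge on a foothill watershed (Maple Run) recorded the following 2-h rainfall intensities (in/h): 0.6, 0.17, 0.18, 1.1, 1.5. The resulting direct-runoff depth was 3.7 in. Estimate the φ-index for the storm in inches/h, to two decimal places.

Only the 3 blocks with intensity above φ contribute runoff: 0.6, 1.1, 1.5 in/h.
Σ(I−φ)·Δt = d  ⇒  (0.6+1.1+1.5 − 3φ)·2 = 3.7
φ = (3.200 − 3.7/2) / 3 = 0.45 in/h.

φ ≈ 0.45 in/h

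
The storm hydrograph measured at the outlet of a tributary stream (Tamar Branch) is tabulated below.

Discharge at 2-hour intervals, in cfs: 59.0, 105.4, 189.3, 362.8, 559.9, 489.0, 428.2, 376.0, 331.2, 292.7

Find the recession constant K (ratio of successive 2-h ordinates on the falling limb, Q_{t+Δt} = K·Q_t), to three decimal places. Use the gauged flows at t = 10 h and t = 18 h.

Using the recession-limb readings at t = 10 h and t = 18 h: Q falls from 489.0 to 292.7 cfs over 4 intervals.
K = (Q₂/Q₁)^(1/4) = (292.7/489.0)^(1/4) = 0.880.

K ≈ 0.880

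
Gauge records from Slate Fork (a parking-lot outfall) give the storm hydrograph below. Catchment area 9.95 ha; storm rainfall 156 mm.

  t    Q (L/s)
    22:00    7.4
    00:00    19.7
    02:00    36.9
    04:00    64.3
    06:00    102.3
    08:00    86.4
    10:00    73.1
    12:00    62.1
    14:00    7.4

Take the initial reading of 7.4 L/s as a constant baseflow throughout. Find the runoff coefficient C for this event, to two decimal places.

C ≈ 0.18

ΣQ_DR = 393.0 L/s; V = ΣQ_DR·Δt = 2.830 × 10^6 L.
Runoff depth d = V / A = 28.44 mm.
C = d / P = 28.44 / 156 = 0.18.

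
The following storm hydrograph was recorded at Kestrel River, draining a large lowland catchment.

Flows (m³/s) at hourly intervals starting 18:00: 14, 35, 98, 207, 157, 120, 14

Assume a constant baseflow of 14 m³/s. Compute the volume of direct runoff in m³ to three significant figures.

Direct-runoff ordinates (Q − Q_b): 0.0, 21.0, 84.0, 193.0, 143.0, 106.0, 0.0 m³/s.
ΣQ_DR = 547.0 m³/s.
With Δt = 1 h = 3600 s, V = ΣQ_DR · Δt = 547.0 × 3600 = 1.97 × 10^6 m³.

V ≈ 1.97 × 10^6 m³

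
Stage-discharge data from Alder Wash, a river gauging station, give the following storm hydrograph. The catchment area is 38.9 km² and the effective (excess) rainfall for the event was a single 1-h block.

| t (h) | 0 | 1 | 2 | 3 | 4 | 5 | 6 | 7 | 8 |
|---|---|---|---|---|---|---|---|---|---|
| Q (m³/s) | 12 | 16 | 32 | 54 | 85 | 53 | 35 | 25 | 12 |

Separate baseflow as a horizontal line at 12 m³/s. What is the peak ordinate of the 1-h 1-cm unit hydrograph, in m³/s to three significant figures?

U_p ≈ 36.5 m³/s

Direct runoff: 0.0, 4.0, 20.0, 42.0, 73.0, 41.0, 23.0, 13.0, 0.0 m³/s; ΣQ_DR = 216.0 m³/s, peak = 73.0 m³/s.
Runoff depth d = ΣQ_DR·Δt / A = 216.0 × 3600 / (38.9 km²) = 19.99 mm.
The 1-cm UH is the DRH scaled by (10 mm)/d, so U_p = 73.0 × 10/19.99 = 36.5 m³/s.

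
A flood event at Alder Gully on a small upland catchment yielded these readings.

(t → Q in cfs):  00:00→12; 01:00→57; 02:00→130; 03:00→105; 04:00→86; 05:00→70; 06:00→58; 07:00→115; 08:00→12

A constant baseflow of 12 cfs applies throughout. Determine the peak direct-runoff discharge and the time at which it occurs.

Subtracting baseflow gives direct-runoff ordinates: 0.0, 45.0, 118.0, 93.0, 74.0, 58.0, 46.0, 103.0, 0.0 cfs.
The maximum is 118.0 cfs, occurring at the reading for t = 02:00.

Q_p = 118.0 cfs at t = 02:00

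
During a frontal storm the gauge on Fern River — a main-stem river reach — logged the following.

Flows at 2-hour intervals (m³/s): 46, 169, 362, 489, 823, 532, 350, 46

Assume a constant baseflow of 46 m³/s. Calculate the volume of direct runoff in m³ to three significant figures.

V ≈ 1.76 × 10^7 m³

Direct-runoff ordinates (Q − Q_b): 0.0, 123.0, 316.0, 443.0, 777.0, 486.0, 304.0, 0.0 m³/s.
ΣQ_DR = 2449 m³/s.
With Δt = 2 h = 7200 s, V = ΣQ_DR · Δt = 2449 × 7200 = 1.76 × 10^7 m³.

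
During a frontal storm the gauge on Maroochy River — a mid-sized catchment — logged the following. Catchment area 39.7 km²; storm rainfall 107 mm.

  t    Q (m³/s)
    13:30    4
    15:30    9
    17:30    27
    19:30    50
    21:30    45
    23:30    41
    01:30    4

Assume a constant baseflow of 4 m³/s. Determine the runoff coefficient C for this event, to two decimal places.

ΣQ_DR = 152.0 m³/s; V = ΣQ_DR·Δt = 1.094 × 10^6 m³.
Runoff depth d = V / A = 27.57 mm.
C = d / P = 27.57 / 107 = 0.26.

C ≈ 0.26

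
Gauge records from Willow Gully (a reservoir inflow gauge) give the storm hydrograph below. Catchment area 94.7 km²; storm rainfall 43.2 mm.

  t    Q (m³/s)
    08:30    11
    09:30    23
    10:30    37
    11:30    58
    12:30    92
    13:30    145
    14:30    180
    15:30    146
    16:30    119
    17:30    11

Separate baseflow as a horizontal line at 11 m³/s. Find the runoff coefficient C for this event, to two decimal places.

ΣQ_DR = 712.0 m³/s; V = ΣQ_DR·Δt = 2.563 × 10^6 m³.
Runoff depth d = V / A = 27.07 mm.
C = d / P = 27.07 / 43.2 = 0.63.

C ≈ 0.63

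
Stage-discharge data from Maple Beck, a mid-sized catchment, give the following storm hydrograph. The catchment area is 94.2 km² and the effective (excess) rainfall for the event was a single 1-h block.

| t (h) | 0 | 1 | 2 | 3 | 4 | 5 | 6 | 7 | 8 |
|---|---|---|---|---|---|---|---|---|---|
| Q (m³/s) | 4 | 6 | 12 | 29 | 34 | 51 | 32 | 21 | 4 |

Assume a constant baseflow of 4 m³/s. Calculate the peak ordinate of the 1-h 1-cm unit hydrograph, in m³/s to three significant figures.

U_p ≈ 78.3 m³/s

Direct runoff: 0.0, 2.0, 8.0, 25.0, 30.0, 47.0, 28.0, 17.0, 0.0 m³/s; ΣQ_DR = 157.0 m³/s, peak = 47.0 m³/s.
Runoff depth d = ΣQ_DR·Δt / A = 157.0 × 3600 / (94.2 km²) = 6.000 mm.
The 1-cm UH is the DRH scaled by (10 mm)/d, so U_p = 47.0 × 10/6.000 = 78.3 m³/s.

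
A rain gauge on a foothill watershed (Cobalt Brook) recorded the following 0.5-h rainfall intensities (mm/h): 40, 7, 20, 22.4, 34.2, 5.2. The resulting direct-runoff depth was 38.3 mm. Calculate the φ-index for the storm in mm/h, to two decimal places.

Only the 4 blocks with intensity above φ contribute runoff: 40, 20, 22.4, 34.2 mm/h.
Σ(I−φ)·Δt = d  ⇒  (40+20+22.4+34.2 − 4φ)·0.5 = 38.3
φ = (116.6 − 38.3/0.5) / 4 = 10.00 mm/h.

φ ≈ 10.00 mm/h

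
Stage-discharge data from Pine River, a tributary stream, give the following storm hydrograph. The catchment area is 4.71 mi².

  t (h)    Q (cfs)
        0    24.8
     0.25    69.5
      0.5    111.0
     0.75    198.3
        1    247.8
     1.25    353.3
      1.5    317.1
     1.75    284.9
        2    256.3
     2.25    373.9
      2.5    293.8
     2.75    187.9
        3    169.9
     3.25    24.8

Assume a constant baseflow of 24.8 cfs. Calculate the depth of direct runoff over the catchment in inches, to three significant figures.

d ≈ 0.211 in

Direct runoff: 0.0, 44.7, 86.2, 173.5, 223.0, 328.5, 292.3, 260.1, 231.5, 349.1, 269.0, 163.1, 145.1, 0.0 cfs; ΣQ_DR = 2566 cfs.
V = ΣQ_DR · Δt = 2566 × 900 s = 2.309 × 10^6 ft³.
Over A = 4.71 mi², depth = V / A = 0.211 in.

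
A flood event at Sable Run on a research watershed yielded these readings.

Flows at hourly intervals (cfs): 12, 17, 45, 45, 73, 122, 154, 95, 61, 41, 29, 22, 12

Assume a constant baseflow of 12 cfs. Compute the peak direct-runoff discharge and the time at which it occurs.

Q_p = 142.0 cfs at t = 6 h

Subtracting baseflow gives direct-runoff ordinates: 0.0, 5.0, 33.0, 33.0, 61.0, 110.0, 142.0, 83.0, 49.0, 29.0, 17.0, 10.0, 0.0 cfs.
The maximum is 142.0 cfs, occurring at the reading for t = 6 h.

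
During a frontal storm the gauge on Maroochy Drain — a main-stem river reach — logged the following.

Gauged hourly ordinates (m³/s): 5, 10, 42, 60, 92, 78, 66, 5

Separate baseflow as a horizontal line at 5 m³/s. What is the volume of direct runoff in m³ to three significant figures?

V ≈ 1.14 × 10^6 m³

Direct-runoff ordinates (Q − Q_b): 0.0, 5.0, 37.0, 55.0, 87.0, 73.0, 61.0, 0.0 m³/s.
ΣQ_DR = 318.0 m³/s.
With Δt = 1 h = 3600 s, V = ΣQ_DR · Δt = 318.0 × 3600 = 1.14 × 10^6 m³.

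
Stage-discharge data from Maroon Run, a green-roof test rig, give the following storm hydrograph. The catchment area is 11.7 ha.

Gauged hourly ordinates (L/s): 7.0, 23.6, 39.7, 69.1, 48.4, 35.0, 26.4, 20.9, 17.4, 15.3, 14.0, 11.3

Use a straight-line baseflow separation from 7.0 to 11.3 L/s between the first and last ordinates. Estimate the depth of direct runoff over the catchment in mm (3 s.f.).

Direct runoff: 0.00, 16.21, 31.92, 60.93, 39.84, 26.05, 17.05, 11.16, 7.27, 4.78, 3.09, 0.00 L/s; ΣQ_DR = 218.3 L/s.
V = ΣQ_DR · Δt = 218.3 × 3600 s = 7.859 × 10^5 L.
Over A = 11.7 ha, depth = V / A = 6.72 mm.

d ≈ 6.72 mm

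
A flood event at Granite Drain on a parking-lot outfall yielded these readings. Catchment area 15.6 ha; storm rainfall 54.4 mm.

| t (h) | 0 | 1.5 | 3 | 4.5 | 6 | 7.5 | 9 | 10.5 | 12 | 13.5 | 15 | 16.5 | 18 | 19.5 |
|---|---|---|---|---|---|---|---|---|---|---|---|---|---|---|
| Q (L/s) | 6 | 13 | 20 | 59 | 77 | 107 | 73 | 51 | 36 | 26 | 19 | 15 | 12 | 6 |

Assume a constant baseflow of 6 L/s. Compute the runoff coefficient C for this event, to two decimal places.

C ≈ 0.28

ΣQ_DR = 436.0 L/s; V = ΣQ_DR·Δt = 2.354 × 10^6 L.
Runoff depth d = V / A = 15.09 mm.
C = d / P = 15.09 / 54.4 = 0.28.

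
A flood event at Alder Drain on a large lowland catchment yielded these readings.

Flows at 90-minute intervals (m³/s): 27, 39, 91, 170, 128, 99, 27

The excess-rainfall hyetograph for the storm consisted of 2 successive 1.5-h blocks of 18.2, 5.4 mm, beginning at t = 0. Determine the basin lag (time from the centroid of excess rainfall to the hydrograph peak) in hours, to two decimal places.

Centroid of excess rainfall: t_c = Σ P_i·t̄_i / ΣP_i = 1.0932 h (block centres at 0.75, 2.25 h).
Hydrograph peak occurs at t = 4.5 h, so basin lag t_L = 4.5 − 1.0932 = 3.41 h.

t_L ≈ 3.41 h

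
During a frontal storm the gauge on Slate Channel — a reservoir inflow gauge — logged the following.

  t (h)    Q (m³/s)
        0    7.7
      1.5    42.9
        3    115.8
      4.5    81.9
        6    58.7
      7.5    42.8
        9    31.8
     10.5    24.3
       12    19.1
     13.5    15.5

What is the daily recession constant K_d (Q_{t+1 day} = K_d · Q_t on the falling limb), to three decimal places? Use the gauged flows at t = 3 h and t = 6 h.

Between t = 3 h and t = 6 h the flow falls from 115.8 to 58.7 m³/s over 2×1.5 h = 3 h.
Per-interval ratio K = (58.7/115.8)^(1/2) = 0.7120; K_d = K^(24/1.5) = 0.004.

K_d ≈ 0.004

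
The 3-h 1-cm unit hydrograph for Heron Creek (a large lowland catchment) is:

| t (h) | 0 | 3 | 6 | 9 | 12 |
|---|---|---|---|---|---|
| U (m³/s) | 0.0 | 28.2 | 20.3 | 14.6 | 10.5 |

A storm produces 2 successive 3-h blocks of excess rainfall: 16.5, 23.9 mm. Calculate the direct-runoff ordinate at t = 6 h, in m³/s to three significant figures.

By discrete convolution, Q_j = Σ (P_i / 10 mm) · U_{j−i}.
At t = 6 h (j=2): Q = (16.5/10)·20.3 + (23.9/10)·28.2 = 101 m³/s.

Q ≈ 101 m³/s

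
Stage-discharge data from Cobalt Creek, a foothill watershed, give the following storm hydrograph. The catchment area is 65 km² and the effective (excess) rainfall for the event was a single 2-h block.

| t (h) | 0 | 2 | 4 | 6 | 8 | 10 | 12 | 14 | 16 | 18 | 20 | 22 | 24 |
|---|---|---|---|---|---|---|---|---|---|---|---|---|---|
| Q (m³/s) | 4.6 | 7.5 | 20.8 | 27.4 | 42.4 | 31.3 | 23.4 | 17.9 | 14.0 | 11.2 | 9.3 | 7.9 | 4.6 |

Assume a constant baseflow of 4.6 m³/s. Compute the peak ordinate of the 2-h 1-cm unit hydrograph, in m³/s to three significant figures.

U_p ≈ 21.0 m³/s

Direct runoff: 0.0, 2.9, 16.2, 22.8, 37.8, 26.7, 18.8, 13.3, 9.4, 6.6, 4.7, 3.3, 0.0 m³/s; ΣQ_DR = 162.5 m³/s, peak = 37.8 m³/s.
Runoff depth d = ΣQ_DR·Δt / A = 162.5 × 7200 / (65 km²) = 18.00 mm.
The 1-cm UH is the DRH scaled by (10 mm)/d, so U_p = 37.8 × 10/18.00 = 21.0 m³/s.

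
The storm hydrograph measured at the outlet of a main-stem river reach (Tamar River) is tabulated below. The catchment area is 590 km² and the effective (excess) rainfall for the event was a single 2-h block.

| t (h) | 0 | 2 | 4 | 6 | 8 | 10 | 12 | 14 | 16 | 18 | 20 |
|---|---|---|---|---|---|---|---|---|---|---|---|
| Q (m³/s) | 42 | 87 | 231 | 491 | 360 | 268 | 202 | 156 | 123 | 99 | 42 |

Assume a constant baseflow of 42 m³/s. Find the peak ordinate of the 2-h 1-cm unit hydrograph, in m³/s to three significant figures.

U_p ≈ 224 m³/s

Direct runoff: 0.0, 45.0, 189.0, 449.0, 318.0, 226.0, 160.0, 114.0, 81.0, 57.0, 0.0 m³/s; ΣQ_DR = 1639 m³/s, peak = 449.0 m³/s.
Runoff depth d = ΣQ_DR·Δt / A = 1639 × 7200 / (590 km²) = 20.00 mm.
The 1-cm UH is the DRH scaled by (10 mm)/d, so U_p = 449.0 × 10/20.00 = 224 m³/s.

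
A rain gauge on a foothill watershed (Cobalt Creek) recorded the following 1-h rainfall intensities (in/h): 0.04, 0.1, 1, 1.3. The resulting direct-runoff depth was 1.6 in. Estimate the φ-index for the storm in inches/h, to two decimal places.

φ ≈ 0.35 in/h

Only the 2 blocks with intensity above φ contribute runoff: 1, 1.3 in/h.
Σ(I−φ)·Δt = d  ⇒  (1+1.3 − 2φ)·1 = 1.6
φ = (2.300 − 1.6/1) / 2 = 0.35 in/h.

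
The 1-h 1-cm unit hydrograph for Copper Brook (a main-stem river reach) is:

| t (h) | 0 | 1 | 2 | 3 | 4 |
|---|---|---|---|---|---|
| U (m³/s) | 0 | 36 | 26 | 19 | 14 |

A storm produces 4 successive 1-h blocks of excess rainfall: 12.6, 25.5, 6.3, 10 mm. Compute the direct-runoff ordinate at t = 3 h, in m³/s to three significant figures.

Q ≈ 113 m³/s

By discrete convolution, Q_j = Σ (P_i / 10 mm) · U_{j−i}.
At t = 3 h (j=3): Q = (12.6/10)·19 + (25.5/10)·26 + (6.3/10)·36 + (10/10)·0 = 113 m³/s.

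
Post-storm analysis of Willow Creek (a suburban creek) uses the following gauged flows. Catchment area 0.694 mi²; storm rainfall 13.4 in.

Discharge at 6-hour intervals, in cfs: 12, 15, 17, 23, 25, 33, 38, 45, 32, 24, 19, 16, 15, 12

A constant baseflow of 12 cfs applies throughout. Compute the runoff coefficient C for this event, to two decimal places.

C ≈ 0.16

ΣQ_DR = 158.0 cfs; V = ΣQ_DR·Δt = 3.413 × 10^6 ft³.
Runoff depth d = V / A = 2.117 in.
C = d / P = 2.117 / 13.4 = 0.16.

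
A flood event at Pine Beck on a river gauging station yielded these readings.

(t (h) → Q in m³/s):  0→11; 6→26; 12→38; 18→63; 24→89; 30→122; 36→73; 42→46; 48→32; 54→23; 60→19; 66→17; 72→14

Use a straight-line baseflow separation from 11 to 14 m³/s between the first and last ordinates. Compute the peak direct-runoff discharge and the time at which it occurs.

Subtracting baseflow gives direct-runoff ordinates: 0.00, 14.75, 26.50, 51.25, 77.00, 109.75, 60.50, 33.25, 19.00, 9.75, 5.50, 3.25, 0.00 m³/s.
The maximum is 109.75 m³/s, occurring at the reading for t = 30 h.

Q_p = 109.75 m³/s at t = 30 h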